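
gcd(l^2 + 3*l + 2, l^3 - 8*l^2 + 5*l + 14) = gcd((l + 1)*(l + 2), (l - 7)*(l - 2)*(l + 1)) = l + 1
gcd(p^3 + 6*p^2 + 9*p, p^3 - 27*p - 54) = p^2 + 6*p + 9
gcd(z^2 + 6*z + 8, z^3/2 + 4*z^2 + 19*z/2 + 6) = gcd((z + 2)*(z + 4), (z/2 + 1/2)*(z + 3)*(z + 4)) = z + 4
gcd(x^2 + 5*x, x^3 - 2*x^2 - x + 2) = 1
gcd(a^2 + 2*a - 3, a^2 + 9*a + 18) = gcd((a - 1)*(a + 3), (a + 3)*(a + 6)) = a + 3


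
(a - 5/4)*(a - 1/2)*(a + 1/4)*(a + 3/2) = a^4 - 33*a^2/16 + 7*a/16 + 15/64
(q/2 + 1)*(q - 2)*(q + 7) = q^3/2 + 7*q^2/2 - 2*q - 14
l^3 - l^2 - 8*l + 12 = (l - 2)^2*(l + 3)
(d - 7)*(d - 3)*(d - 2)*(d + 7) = d^4 - 5*d^3 - 43*d^2 + 245*d - 294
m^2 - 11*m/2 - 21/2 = (m - 7)*(m + 3/2)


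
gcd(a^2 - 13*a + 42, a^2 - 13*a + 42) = a^2 - 13*a + 42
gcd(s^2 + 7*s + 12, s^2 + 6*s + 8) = s + 4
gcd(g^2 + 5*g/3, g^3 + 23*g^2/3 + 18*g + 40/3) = g + 5/3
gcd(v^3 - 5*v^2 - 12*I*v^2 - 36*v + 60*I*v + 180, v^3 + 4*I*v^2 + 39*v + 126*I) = v - 6*I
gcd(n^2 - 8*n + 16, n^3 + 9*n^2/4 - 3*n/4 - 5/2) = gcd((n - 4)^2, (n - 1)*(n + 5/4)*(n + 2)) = 1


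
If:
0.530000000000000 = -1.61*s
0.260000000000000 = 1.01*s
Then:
No Solution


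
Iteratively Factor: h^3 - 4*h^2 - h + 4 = (h + 1)*(h^2 - 5*h + 4) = (h - 1)*(h + 1)*(h - 4)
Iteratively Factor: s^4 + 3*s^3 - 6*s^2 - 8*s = (s + 1)*(s^3 + 2*s^2 - 8*s) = s*(s + 1)*(s^2 + 2*s - 8) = s*(s + 1)*(s + 4)*(s - 2)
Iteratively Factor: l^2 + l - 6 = (l + 3)*(l - 2)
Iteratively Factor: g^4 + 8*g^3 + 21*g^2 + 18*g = (g)*(g^3 + 8*g^2 + 21*g + 18) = g*(g + 3)*(g^2 + 5*g + 6) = g*(g + 2)*(g + 3)*(g + 3)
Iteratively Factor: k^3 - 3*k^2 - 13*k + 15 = (k - 1)*(k^2 - 2*k - 15) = (k - 5)*(k - 1)*(k + 3)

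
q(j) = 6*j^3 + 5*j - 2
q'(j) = 18*j^2 + 5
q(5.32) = 928.01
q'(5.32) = 514.44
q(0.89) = 6.68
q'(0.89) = 19.26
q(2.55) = 110.24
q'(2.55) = 122.04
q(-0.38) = -4.23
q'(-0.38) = 7.60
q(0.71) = 3.70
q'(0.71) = 14.07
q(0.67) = 3.15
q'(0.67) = 13.08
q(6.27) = 1508.30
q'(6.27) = 712.63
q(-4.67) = -636.44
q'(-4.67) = 397.56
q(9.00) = 4417.00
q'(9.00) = 1463.00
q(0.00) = -2.00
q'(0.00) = 5.00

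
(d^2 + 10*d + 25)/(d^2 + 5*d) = (d + 5)/d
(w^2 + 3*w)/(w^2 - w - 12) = w/(w - 4)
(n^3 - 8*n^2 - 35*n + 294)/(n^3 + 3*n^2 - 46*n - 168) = (n - 7)/(n + 4)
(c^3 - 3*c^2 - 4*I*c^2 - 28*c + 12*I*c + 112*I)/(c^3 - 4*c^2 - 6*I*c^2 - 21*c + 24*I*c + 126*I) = (c^2 + c*(4 - 4*I) - 16*I)/(c^2 + c*(3 - 6*I) - 18*I)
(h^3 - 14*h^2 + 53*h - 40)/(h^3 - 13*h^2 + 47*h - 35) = (h - 8)/(h - 7)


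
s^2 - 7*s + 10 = (s - 5)*(s - 2)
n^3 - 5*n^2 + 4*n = n*(n - 4)*(n - 1)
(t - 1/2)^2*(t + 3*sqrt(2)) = t^3 - t^2 + 3*sqrt(2)*t^2 - 3*sqrt(2)*t + t/4 + 3*sqrt(2)/4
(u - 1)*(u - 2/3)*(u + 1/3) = u^3 - 4*u^2/3 + u/9 + 2/9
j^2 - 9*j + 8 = (j - 8)*(j - 1)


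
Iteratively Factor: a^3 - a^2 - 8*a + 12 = (a + 3)*(a^2 - 4*a + 4) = (a - 2)*(a + 3)*(a - 2)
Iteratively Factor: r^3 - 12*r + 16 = (r - 2)*(r^2 + 2*r - 8) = (r - 2)*(r + 4)*(r - 2)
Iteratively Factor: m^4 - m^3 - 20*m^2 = (m - 5)*(m^3 + 4*m^2) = m*(m - 5)*(m^2 + 4*m) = m^2*(m - 5)*(m + 4)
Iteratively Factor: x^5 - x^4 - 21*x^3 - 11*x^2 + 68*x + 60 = (x - 5)*(x^4 + 4*x^3 - x^2 - 16*x - 12) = (x - 5)*(x + 3)*(x^3 + x^2 - 4*x - 4) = (x - 5)*(x - 2)*(x + 3)*(x^2 + 3*x + 2) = (x - 5)*(x - 2)*(x + 2)*(x + 3)*(x + 1)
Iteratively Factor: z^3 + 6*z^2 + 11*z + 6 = (z + 2)*(z^2 + 4*z + 3) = (z + 1)*(z + 2)*(z + 3)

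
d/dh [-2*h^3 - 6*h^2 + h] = -6*h^2 - 12*h + 1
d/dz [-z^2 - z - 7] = -2*z - 1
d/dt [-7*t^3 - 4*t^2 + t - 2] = -21*t^2 - 8*t + 1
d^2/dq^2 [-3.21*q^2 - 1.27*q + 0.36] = -6.42000000000000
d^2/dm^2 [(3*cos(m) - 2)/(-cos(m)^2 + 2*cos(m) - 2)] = 2*(-27*(1 - cos(2*m))^2*cos(m) + 2*(1 - cos(2*m))^2 + 32*cos(m) - 56*cos(2*m) + 6*cos(3*m) + 6*cos(5*m))/(4*cos(m) - cos(2*m) - 5)^3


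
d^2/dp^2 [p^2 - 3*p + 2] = 2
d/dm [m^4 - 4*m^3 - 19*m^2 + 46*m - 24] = 4*m^3 - 12*m^2 - 38*m + 46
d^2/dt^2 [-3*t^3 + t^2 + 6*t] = 2 - 18*t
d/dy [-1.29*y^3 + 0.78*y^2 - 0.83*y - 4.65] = -3.87*y^2 + 1.56*y - 0.83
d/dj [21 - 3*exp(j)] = -3*exp(j)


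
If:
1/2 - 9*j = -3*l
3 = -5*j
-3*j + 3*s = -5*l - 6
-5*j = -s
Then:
No Solution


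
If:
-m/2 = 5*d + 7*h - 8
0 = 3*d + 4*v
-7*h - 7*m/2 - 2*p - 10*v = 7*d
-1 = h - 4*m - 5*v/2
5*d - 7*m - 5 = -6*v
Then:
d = -180/31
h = 333/62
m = -35/31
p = -1133/62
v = 135/31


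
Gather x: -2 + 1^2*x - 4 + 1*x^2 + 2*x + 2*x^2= 3*x^2 + 3*x - 6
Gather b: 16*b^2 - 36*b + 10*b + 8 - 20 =16*b^2 - 26*b - 12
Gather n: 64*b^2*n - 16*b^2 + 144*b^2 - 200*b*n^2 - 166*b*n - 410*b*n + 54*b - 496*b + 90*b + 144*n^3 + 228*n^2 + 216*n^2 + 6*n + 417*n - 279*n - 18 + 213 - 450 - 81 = 128*b^2 - 352*b + 144*n^3 + n^2*(444 - 200*b) + n*(64*b^2 - 576*b + 144) - 336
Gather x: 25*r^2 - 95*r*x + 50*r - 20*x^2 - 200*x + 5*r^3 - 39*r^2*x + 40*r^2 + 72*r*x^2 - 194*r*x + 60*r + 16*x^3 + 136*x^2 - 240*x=5*r^3 + 65*r^2 + 110*r + 16*x^3 + x^2*(72*r + 116) + x*(-39*r^2 - 289*r - 440)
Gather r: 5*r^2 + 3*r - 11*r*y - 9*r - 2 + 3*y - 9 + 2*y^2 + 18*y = 5*r^2 + r*(-11*y - 6) + 2*y^2 + 21*y - 11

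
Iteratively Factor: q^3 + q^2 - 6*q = (q + 3)*(q^2 - 2*q) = q*(q + 3)*(q - 2)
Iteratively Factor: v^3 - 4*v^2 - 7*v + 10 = (v - 1)*(v^2 - 3*v - 10) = (v - 5)*(v - 1)*(v + 2)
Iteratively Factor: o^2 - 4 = (o - 2)*(o + 2)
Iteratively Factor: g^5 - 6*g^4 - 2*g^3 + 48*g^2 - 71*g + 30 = (g - 1)*(g^4 - 5*g^3 - 7*g^2 + 41*g - 30) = (g - 2)*(g - 1)*(g^3 - 3*g^2 - 13*g + 15) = (g - 5)*(g - 2)*(g - 1)*(g^2 + 2*g - 3) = (g - 5)*(g - 2)*(g - 1)^2*(g + 3)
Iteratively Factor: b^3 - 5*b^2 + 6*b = (b)*(b^2 - 5*b + 6) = b*(b - 2)*(b - 3)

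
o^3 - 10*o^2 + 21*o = o*(o - 7)*(o - 3)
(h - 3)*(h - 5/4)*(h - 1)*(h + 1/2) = h^4 - 19*h^3/4 + 43*h^2/8 + h/4 - 15/8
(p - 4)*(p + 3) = p^2 - p - 12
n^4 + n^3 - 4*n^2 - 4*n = n*(n - 2)*(n + 1)*(n + 2)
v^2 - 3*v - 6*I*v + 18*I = (v - 3)*(v - 6*I)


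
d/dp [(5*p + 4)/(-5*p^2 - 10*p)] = (5*p^2 + 8*p + 8)/(5*p^2*(p^2 + 4*p + 4))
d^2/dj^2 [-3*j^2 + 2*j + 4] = -6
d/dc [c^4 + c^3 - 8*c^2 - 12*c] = 4*c^3 + 3*c^2 - 16*c - 12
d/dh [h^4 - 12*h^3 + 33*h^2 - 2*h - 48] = 4*h^3 - 36*h^2 + 66*h - 2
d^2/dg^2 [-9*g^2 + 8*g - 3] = -18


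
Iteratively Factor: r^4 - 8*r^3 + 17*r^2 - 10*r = (r - 2)*(r^3 - 6*r^2 + 5*r) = r*(r - 2)*(r^2 - 6*r + 5) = r*(r - 2)*(r - 1)*(r - 5)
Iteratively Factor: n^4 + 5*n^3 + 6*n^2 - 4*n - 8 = (n + 2)*(n^3 + 3*n^2 - 4) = (n + 2)^2*(n^2 + n - 2) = (n - 1)*(n + 2)^2*(n + 2)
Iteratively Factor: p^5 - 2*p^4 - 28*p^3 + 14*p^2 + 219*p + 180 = (p + 1)*(p^4 - 3*p^3 - 25*p^2 + 39*p + 180) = (p - 4)*(p + 1)*(p^3 + p^2 - 21*p - 45) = (p - 4)*(p + 1)*(p + 3)*(p^2 - 2*p - 15) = (p - 5)*(p - 4)*(p + 1)*(p + 3)*(p + 3)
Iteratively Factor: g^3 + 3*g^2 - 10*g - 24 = (g + 4)*(g^2 - g - 6) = (g - 3)*(g + 4)*(g + 2)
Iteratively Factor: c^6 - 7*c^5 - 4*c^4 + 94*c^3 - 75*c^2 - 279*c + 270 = (c - 5)*(c^5 - 2*c^4 - 14*c^3 + 24*c^2 + 45*c - 54) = (c - 5)*(c + 3)*(c^4 - 5*c^3 + c^2 + 21*c - 18) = (c - 5)*(c - 1)*(c + 3)*(c^3 - 4*c^2 - 3*c + 18) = (c - 5)*(c - 3)*(c - 1)*(c + 3)*(c^2 - c - 6) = (c - 5)*(c - 3)^2*(c - 1)*(c + 3)*(c + 2)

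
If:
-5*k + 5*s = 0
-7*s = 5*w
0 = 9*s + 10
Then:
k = -10/9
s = -10/9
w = 14/9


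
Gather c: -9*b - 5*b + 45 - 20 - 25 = -14*b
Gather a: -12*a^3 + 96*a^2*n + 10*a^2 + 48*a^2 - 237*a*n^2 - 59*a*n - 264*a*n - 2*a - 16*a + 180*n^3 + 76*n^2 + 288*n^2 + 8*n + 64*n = -12*a^3 + a^2*(96*n + 58) + a*(-237*n^2 - 323*n - 18) + 180*n^3 + 364*n^2 + 72*n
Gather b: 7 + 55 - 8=54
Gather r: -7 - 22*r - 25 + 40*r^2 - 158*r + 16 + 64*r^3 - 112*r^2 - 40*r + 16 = 64*r^3 - 72*r^2 - 220*r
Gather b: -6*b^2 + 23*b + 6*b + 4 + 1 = -6*b^2 + 29*b + 5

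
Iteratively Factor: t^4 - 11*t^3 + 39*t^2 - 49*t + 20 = (t - 1)*(t^3 - 10*t^2 + 29*t - 20) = (t - 4)*(t - 1)*(t^2 - 6*t + 5) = (t - 5)*(t - 4)*(t - 1)*(t - 1)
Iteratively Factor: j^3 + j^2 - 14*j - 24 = (j + 3)*(j^2 - 2*j - 8) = (j - 4)*(j + 3)*(j + 2)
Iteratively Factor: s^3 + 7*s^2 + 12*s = (s)*(s^2 + 7*s + 12) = s*(s + 3)*(s + 4)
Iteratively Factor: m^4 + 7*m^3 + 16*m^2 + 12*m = (m + 2)*(m^3 + 5*m^2 + 6*m) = (m + 2)^2*(m^2 + 3*m) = m*(m + 2)^2*(m + 3)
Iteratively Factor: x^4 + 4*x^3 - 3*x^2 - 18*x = (x + 3)*(x^3 + x^2 - 6*x) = (x - 2)*(x + 3)*(x^2 + 3*x) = (x - 2)*(x + 3)^2*(x)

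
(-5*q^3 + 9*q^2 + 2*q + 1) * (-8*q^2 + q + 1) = 40*q^5 - 77*q^4 - 12*q^3 + 3*q^2 + 3*q + 1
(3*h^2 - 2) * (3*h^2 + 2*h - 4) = 9*h^4 + 6*h^3 - 18*h^2 - 4*h + 8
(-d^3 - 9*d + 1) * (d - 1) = -d^4 + d^3 - 9*d^2 + 10*d - 1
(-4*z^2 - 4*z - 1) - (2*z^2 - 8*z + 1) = -6*z^2 + 4*z - 2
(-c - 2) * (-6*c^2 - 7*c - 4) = 6*c^3 + 19*c^2 + 18*c + 8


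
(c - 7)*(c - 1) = c^2 - 8*c + 7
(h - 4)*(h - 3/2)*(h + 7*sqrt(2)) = h^3 - 11*h^2/2 + 7*sqrt(2)*h^2 - 77*sqrt(2)*h/2 + 6*h + 42*sqrt(2)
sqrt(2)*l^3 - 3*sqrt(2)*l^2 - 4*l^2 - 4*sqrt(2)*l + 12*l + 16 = (l - 4)*(l - 2*sqrt(2))*(sqrt(2)*l + sqrt(2))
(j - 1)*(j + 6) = j^2 + 5*j - 6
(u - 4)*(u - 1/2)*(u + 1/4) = u^3 - 17*u^2/4 + 7*u/8 + 1/2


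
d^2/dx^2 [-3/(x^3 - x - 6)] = 6*(3*x*(-x^3 + x + 6) + (3*x^2 - 1)^2)/(-x^3 + x + 6)^3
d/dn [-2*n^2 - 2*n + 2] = -4*n - 2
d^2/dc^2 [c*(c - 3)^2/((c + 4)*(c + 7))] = 168*(2*c^3 + 17*c^2 + 19*c - 89)/(c^6 + 33*c^5 + 447*c^4 + 3179*c^3 + 12516*c^2 + 25872*c + 21952)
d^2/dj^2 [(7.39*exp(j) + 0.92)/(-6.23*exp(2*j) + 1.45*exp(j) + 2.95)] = (-286.827331*exp(4*j) - 209.589037*exp(3*j) - 789.97023*exp(2*j) - 37.956455*exp(j) - 60.376175)*exp(j)/(241.804367*exp(6*j) - 168.836115*exp(5*j) - 304.19844*exp(4*j) + 156.844325*exp(3*j) + 144.0426*exp(2*j) - 37.855875*exp(j) - 25.672375)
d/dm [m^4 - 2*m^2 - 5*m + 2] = 4*m^3 - 4*m - 5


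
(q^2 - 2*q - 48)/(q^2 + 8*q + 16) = (q^2 - 2*q - 48)/(q^2 + 8*q + 16)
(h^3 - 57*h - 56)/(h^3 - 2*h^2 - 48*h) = (h^2 + 8*h + 7)/(h*(h + 6))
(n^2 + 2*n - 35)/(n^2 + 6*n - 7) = (n - 5)/(n - 1)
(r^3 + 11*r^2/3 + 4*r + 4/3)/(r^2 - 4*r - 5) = (3*r^2 + 8*r + 4)/(3*(r - 5))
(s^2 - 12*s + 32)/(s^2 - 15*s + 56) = (s - 4)/(s - 7)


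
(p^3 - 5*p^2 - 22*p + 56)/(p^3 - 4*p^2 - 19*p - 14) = (p^2 + 2*p - 8)/(p^2 + 3*p + 2)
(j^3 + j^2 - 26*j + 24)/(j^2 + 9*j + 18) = (j^2 - 5*j + 4)/(j + 3)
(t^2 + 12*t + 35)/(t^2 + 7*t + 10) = (t + 7)/(t + 2)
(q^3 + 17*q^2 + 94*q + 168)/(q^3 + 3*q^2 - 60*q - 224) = (q + 6)/(q - 8)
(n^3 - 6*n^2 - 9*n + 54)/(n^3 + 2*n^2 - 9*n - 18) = (n - 6)/(n + 2)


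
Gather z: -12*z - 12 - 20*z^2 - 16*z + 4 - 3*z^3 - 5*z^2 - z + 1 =-3*z^3 - 25*z^2 - 29*z - 7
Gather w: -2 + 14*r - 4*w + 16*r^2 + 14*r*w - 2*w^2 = 16*r^2 + 14*r - 2*w^2 + w*(14*r - 4) - 2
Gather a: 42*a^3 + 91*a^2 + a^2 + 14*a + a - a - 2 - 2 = 42*a^3 + 92*a^2 + 14*a - 4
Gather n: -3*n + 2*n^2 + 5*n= 2*n^2 + 2*n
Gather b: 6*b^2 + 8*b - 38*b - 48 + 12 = 6*b^2 - 30*b - 36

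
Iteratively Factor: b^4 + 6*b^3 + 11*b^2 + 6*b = (b + 1)*(b^3 + 5*b^2 + 6*b) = b*(b + 1)*(b^2 + 5*b + 6) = b*(b + 1)*(b + 2)*(b + 3)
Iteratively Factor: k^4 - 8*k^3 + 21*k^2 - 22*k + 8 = (k - 1)*(k^3 - 7*k^2 + 14*k - 8) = (k - 1)^2*(k^2 - 6*k + 8) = (k - 4)*(k - 1)^2*(k - 2)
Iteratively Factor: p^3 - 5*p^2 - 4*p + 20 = (p - 2)*(p^2 - 3*p - 10) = (p - 2)*(p + 2)*(p - 5)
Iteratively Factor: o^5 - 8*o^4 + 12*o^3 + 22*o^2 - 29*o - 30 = (o + 1)*(o^4 - 9*o^3 + 21*o^2 + o - 30) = (o - 5)*(o + 1)*(o^3 - 4*o^2 + o + 6) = (o - 5)*(o - 2)*(o + 1)*(o^2 - 2*o - 3) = (o - 5)*(o - 3)*(o - 2)*(o + 1)*(o + 1)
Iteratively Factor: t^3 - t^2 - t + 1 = (t - 1)*(t^2 - 1) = (t - 1)*(t + 1)*(t - 1)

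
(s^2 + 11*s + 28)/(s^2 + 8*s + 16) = (s + 7)/(s + 4)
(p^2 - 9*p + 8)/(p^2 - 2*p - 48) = (p - 1)/(p + 6)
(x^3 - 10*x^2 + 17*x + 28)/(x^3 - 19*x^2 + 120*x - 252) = (x^2 - 3*x - 4)/(x^2 - 12*x + 36)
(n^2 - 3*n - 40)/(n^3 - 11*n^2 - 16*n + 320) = 1/(n - 8)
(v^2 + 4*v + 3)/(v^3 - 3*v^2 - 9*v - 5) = (v + 3)/(v^2 - 4*v - 5)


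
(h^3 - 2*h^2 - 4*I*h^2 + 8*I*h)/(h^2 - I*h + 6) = h*(h^2 - 2*h - 4*I*h + 8*I)/(h^2 - I*h + 6)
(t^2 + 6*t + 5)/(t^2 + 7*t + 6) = (t + 5)/(t + 6)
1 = 1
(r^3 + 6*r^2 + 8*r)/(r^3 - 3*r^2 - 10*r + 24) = r*(r^2 + 6*r + 8)/(r^3 - 3*r^2 - 10*r + 24)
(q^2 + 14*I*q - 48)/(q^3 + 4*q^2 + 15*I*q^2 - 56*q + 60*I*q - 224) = (q + 6*I)/(q^2 + q*(4 + 7*I) + 28*I)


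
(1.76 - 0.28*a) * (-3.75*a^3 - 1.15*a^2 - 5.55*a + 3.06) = 1.05*a^4 - 6.278*a^3 - 0.47*a^2 - 10.6248*a + 5.3856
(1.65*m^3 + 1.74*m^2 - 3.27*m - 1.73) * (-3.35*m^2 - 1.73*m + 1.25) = -5.5275*m^5 - 8.6835*m^4 + 10.0068*m^3 + 13.6276*m^2 - 1.0946*m - 2.1625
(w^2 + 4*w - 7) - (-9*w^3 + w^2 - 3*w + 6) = 9*w^3 + 7*w - 13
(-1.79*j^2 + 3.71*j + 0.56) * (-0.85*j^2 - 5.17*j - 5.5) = 1.5215*j^4 + 6.1008*j^3 - 9.8117*j^2 - 23.3002*j - 3.08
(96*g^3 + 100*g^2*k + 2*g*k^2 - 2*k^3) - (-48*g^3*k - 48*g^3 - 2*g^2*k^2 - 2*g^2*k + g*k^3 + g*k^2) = 48*g^3*k + 144*g^3 + 2*g^2*k^2 + 102*g^2*k - g*k^3 + g*k^2 - 2*k^3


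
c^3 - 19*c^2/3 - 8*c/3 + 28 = (c - 6)*(c - 7/3)*(c + 2)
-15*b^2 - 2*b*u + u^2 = (-5*b + u)*(3*b + u)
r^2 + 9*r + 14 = (r + 2)*(r + 7)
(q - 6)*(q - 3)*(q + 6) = q^3 - 3*q^2 - 36*q + 108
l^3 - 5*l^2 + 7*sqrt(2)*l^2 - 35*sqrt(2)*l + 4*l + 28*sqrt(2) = (l - 4)*(l - 1)*(l + 7*sqrt(2))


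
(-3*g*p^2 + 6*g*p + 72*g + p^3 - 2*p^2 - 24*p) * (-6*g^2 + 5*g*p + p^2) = 18*g^3*p^2 - 36*g^3*p - 432*g^3 - 21*g^2*p^3 + 42*g^2*p^2 + 504*g^2*p + 2*g*p^4 - 4*g*p^3 - 48*g*p^2 + p^5 - 2*p^4 - 24*p^3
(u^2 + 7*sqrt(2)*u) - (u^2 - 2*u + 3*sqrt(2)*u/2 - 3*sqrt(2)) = 2*u + 11*sqrt(2)*u/2 + 3*sqrt(2)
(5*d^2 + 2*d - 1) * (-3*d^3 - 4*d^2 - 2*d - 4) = -15*d^5 - 26*d^4 - 15*d^3 - 20*d^2 - 6*d + 4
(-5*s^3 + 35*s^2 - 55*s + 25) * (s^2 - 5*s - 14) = -5*s^5 + 60*s^4 - 160*s^3 - 190*s^2 + 645*s - 350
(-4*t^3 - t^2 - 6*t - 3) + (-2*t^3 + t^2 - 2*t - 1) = -6*t^3 - 8*t - 4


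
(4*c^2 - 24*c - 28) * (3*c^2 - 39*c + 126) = 12*c^4 - 228*c^3 + 1356*c^2 - 1932*c - 3528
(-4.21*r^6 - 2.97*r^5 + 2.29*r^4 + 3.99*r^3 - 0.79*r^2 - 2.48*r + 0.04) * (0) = 0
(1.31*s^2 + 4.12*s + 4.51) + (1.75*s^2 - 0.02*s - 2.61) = 3.06*s^2 + 4.1*s + 1.9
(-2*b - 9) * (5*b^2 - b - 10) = -10*b^3 - 43*b^2 + 29*b + 90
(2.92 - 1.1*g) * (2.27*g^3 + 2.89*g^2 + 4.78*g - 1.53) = -2.497*g^4 + 3.4494*g^3 + 3.1808*g^2 + 15.6406*g - 4.4676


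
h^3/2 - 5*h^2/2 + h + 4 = (h/2 + 1/2)*(h - 4)*(h - 2)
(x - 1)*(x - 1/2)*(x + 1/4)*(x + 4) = x^4 + 11*x^3/4 - 39*x^2/8 + 5*x/8 + 1/2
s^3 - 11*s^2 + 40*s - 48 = (s - 4)^2*(s - 3)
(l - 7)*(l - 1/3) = l^2 - 22*l/3 + 7/3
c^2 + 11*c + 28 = (c + 4)*(c + 7)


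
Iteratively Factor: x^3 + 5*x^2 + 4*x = (x + 1)*(x^2 + 4*x) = (x + 1)*(x + 4)*(x)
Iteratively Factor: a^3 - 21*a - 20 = (a + 4)*(a^2 - 4*a - 5) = (a + 1)*(a + 4)*(a - 5)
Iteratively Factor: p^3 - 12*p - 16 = (p - 4)*(p^2 + 4*p + 4) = (p - 4)*(p + 2)*(p + 2)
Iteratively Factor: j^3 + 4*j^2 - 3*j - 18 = (j + 3)*(j^2 + j - 6) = (j + 3)^2*(j - 2)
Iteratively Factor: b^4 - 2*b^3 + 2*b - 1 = (b - 1)*(b^3 - b^2 - b + 1) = (b - 1)^2*(b^2 - 1) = (b - 1)^2*(b + 1)*(b - 1)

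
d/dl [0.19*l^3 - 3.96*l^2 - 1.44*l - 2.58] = 0.57*l^2 - 7.92*l - 1.44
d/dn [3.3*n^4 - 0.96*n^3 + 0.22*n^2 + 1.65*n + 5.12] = 13.2*n^3 - 2.88*n^2 + 0.44*n + 1.65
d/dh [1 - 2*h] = -2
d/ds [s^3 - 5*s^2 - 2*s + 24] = 3*s^2 - 10*s - 2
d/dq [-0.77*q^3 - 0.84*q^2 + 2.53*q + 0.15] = -2.31*q^2 - 1.68*q + 2.53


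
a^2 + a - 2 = (a - 1)*(a + 2)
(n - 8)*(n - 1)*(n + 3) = n^3 - 6*n^2 - 19*n + 24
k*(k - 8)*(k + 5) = k^3 - 3*k^2 - 40*k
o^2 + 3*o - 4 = (o - 1)*(o + 4)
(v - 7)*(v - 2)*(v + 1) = v^3 - 8*v^2 + 5*v + 14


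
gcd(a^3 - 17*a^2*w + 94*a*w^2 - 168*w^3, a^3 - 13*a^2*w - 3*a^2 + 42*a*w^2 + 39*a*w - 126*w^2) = a^2 - 13*a*w + 42*w^2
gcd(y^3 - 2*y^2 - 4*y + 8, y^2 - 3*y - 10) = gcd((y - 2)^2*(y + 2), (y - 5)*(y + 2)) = y + 2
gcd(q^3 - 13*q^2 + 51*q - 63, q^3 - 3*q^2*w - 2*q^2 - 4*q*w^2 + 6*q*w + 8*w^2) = 1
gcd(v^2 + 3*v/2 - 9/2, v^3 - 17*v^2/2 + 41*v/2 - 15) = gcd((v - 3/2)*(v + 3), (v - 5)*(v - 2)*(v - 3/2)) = v - 3/2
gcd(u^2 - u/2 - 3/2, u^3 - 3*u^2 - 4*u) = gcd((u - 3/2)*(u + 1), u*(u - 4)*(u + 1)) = u + 1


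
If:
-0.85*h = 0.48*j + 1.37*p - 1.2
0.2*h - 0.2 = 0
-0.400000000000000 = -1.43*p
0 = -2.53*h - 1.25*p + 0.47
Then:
No Solution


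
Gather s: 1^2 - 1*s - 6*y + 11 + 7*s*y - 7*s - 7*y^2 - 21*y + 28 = s*(7*y - 8) - 7*y^2 - 27*y + 40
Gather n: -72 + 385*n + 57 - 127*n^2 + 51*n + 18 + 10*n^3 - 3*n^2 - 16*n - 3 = 10*n^3 - 130*n^2 + 420*n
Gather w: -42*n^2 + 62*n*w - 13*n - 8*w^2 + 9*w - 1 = -42*n^2 - 13*n - 8*w^2 + w*(62*n + 9) - 1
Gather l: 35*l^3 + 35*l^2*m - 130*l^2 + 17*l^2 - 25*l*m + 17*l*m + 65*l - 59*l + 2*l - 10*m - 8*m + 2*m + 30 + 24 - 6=35*l^3 + l^2*(35*m - 113) + l*(8 - 8*m) - 16*m + 48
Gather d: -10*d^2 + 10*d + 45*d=-10*d^2 + 55*d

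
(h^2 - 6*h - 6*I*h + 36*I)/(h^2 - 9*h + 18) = (h - 6*I)/(h - 3)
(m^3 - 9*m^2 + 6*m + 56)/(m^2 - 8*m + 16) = (m^2 - 5*m - 14)/(m - 4)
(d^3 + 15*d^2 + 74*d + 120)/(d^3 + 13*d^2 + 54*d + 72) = (d + 5)/(d + 3)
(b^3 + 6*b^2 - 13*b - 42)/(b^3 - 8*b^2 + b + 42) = (b + 7)/(b - 7)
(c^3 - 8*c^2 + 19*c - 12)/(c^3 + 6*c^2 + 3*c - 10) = (c^2 - 7*c + 12)/(c^2 + 7*c + 10)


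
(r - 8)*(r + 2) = r^2 - 6*r - 16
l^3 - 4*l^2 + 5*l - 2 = (l - 2)*(l - 1)^2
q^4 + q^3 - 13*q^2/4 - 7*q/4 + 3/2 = (q - 3/2)*(q - 1/2)*(q + 1)*(q + 2)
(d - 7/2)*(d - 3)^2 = d^3 - 19*d^2/2 + 30*d - 63/2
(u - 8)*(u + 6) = u^2 - 2*u - 48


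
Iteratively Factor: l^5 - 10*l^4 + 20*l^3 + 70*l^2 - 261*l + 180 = (l - 1)*(l^4 - 9*l^3 + 11*l^2 + 81*l - 180) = (l - 3)*(l - 1)*(l^3 - 6*l^2 - 7*l + 60) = (l - 5)*(l - 3)*(l - 1)*(l^2 - l - 12) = (l - 5)*(l - 3)*(l - 1)*(l + 3)*(l - 4)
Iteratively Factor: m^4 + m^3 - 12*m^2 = (m)*(m^3 + m^2 - 12*m) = m*(m + 4)*(m^2 - 3*m) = m*(m - 3)*(m + 4)*(m)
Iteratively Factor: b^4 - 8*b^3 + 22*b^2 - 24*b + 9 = (b - 3)*(b^3 - 5*b^2 + 7*b - 3) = (b - 3)*(b - 1)*(b^2 - 4*b + 3) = (b - 3)^2*(b - 1)*(b - 1)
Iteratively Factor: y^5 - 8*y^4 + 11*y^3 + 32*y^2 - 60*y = (y - 2)*(y^4 - 6*y^3 - y^2 + 30*y) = (y - 5)*(y - 2)*(y^3 - y^2 - 6*y) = y*(y - 5)*(y - 2)*(y^2 - y - 6) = y*(y - 5)*(y - 2)*(y + 2)*(y - 3)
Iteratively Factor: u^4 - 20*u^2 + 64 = (u - 2)*(u^3 + 2*u^2 - 16*u - 32) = (u - 2)*(u + 2)*(u^2 - 16) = (u - 2)*(u + 2)*(u + 4)*(u - 4)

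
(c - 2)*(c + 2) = c^2 - 4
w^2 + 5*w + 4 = (w + 1)*(w + 4)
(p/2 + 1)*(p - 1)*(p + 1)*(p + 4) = p^4/2 + 3*p^3 + 7*p^2/2 - 3*p - 4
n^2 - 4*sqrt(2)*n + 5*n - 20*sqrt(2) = (n + 5)*(n - 4*sqrt(2))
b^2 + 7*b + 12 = (b + 3)*(b + 4)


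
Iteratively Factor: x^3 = (x)*(x^2) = x^2*(x)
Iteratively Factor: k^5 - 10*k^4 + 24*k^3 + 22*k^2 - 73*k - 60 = (k - 5)*(k^4 - 5*k^3 - k^2 + 17*k + 12) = (k - 5)*(k + 1)*(k^3 - 6*k^2 + 5*k + 12) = (k - 5)*(k - 3)*(k + 1)*(k^2 - 3*k - 4) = (k - 5)*(k - 3)*(k + 1)^2*(k - 4)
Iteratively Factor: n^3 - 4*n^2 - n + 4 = (n - 1)*(n^2 - 3*n - 4) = (n - 4)*(n - 1)*(n + 1)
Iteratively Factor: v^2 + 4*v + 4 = (v + 2)*(v + 2)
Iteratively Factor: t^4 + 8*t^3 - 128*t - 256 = (t + 4)*(t^3 + 4*t^2 - 16*t - 64) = (t + 4)^2*(t^2 - 16) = (t - 4)*(t + 4)^2*(t + 4)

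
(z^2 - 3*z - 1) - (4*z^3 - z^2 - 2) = -4*z^3 + 2*z^2 - 3*z + 1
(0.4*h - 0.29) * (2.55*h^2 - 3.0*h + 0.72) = 1.02*h^3 - 1.9395*h^2 + 1.158*h - 0.2088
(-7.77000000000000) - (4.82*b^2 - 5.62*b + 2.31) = -4.82*b^2 + 5.62*b - 10.08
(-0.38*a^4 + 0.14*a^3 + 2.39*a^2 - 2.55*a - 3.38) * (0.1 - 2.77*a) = 1.0526*a^5 - 0.4258*a^4 - 6.6063*a^3 + 7.3025*a^2 + 9.1076*a - 0.338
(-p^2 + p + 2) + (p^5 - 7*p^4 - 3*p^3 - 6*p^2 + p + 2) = p^5 - 7*p^4 - 3*p^3 - 7*p^2 + 2*p + 4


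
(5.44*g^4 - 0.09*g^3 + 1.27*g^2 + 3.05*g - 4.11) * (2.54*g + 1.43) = 13.8176*g^5 + 7.5506*g^4 + 3.0971*g^3 + 9.5631*g^2 - 6.0779*g - 5.8773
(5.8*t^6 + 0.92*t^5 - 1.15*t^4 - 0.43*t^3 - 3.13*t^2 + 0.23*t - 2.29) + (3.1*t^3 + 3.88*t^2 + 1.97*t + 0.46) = 5.8*t^6 + 0.92*t^5 - 1.15*t^4 + 2.67*t^3 + 0.75*t^2 + 2.2*t - 1.83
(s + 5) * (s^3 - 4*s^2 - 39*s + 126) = s^4 + s^3 - 59*s^2 - 69*s + 630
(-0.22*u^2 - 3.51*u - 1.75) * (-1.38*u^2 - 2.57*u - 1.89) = 0.3036*u^4 + 5.4092*u^3 + 11.8515*u^2 + 11.1314*u + 3.3075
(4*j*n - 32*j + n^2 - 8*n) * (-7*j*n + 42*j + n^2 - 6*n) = -28*j^2*n^2 + 392*j^2*n - 1344*j^2 - 3*j*n^3 + 42*j*n^2 - 144*j*n + n^4 - 14*n^3 + 48*n^2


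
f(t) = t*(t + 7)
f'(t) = 2*t + 7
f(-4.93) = -10.21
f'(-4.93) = -2.86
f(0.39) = 2.88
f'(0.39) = 7.78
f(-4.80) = -10.56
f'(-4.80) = -2.60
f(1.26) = 10.41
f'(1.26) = 9.52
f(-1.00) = -6.00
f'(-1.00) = 5.00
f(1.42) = 11.96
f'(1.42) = 9.84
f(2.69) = 26.07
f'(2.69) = 12.38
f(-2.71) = -11.63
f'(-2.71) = 1.58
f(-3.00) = -12.00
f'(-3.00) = 1.00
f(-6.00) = -6.00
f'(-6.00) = -5.00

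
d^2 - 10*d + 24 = (d - 6)*(d - 4)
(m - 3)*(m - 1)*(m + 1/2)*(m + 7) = m^4 + 7*m^3/2 - 47*m^2/2 + 17*m/2 + 21/2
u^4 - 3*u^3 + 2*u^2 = u^2*(u - 2)*(u - 1)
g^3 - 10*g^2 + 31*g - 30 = (g - 5)*(g - 3)*(g - 2)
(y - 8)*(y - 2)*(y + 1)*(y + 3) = y^4 - 6*y^3 - 21*y^2 + 34*y + 48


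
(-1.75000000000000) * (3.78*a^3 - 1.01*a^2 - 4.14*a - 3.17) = -6.615*a^3 + 1.7675*a^2 + 7.245*a + 5.5475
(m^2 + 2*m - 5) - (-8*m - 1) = m^2 + 10*m - 4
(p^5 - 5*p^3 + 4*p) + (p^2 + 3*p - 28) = p^5 - 5*p^3 + p^2 + 7*p - 28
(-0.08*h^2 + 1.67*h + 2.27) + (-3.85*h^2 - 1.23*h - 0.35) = -3.93*h^2 + 0.44*h + 1.92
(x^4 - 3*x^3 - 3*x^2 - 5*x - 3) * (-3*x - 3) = -3*x^5 + 6*x^4 + 18*x^3 + 24*x^2 + 24*x + 9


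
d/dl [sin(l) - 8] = cos(l)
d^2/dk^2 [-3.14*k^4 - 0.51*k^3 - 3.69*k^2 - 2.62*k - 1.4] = -37.68*k^2 - 3.06*k - 7.38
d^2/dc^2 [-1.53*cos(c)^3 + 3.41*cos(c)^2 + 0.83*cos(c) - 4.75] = 0.3175*cos(c) - 6.82*cos(2*c) + 3.4425*cos(3*c)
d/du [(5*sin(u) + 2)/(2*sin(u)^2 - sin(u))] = 2*(-5*cos(u) - 4/tan(u) + cos(u)/sin(u)^2)/(2*sin(u) - 1)^2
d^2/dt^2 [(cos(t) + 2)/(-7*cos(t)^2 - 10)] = (-392*(cos(t) + 2)*sin(t)^2*cos(t)^2 + (7*cos(t)^2 + 10)^2*cos(t) - 14*(7*cos(t)^2 + 10)*(2*cos(2*t) + cos(3*t)))/(7*cos(t)^2 + 10)^3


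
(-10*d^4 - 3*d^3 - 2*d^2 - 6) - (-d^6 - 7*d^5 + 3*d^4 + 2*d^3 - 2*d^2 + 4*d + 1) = d^6 + 7*d^5 - 13*d^4 - 5*d^3 - 4*d - 7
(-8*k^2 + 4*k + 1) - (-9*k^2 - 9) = k^2 + 4*k + 10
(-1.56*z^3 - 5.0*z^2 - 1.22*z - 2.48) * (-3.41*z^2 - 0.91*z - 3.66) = 5.3196*z^5 + 18.4696*z^4 + 14.4198*z^3 + 27.867*z^2 + 6.722*z + 9.0768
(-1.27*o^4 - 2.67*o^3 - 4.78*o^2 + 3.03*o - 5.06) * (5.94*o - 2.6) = -7.5438*o^5 - 12.5578*o^4 - 21.4512*o^3 + 30.4262*o^2 - 37.9344*o + 13.156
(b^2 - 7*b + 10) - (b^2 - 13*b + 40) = 6*b - 30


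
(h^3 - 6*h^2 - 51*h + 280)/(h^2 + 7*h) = h - 13 + 40/h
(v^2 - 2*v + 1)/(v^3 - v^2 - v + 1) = 1/(v + 1)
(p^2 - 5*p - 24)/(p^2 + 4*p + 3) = (p - 8)/(p + 1)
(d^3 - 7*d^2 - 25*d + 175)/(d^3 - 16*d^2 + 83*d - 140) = (d + 5)/(d - 4)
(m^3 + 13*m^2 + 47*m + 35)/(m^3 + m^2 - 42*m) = (m^2 + 6*m + 5)/(m*(m - 6))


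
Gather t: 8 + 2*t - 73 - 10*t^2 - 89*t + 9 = -10*t^2 - 87*t - 56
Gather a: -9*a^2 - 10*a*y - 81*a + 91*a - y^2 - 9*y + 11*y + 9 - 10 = -9*a^2 + a*(10 - 10*y) - y^2 + 2*y - 1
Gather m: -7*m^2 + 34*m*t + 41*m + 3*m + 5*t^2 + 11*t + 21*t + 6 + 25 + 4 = -7*m^2 + m*(34*t + 44) + 5*t^2 + 32*t + 35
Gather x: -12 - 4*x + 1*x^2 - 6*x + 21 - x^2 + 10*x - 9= 0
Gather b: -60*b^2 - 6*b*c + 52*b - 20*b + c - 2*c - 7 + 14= -60*b^2 + b*(32 - 6*c) - c + 7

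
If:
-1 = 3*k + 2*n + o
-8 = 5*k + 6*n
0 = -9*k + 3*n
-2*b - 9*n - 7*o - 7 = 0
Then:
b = -144/23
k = -8/23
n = -24/23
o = 49/23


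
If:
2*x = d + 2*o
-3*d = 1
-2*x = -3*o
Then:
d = -1/3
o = -1/3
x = -1/2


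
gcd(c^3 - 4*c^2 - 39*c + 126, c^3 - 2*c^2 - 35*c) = c - 7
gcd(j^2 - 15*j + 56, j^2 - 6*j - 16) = j - 8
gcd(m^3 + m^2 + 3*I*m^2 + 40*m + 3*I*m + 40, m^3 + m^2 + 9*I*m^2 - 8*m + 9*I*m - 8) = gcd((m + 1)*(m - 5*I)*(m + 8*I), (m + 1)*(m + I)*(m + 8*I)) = m^2 + m*(1 + 8*I) + 8*I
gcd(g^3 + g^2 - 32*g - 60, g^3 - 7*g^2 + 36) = g^2 - 4*g - 12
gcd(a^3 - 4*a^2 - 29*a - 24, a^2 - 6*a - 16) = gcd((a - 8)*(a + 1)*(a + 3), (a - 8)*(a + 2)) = a - 8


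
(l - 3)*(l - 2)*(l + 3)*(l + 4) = l^4 + 2*l^3 - 17*l^2 - 18*l + 72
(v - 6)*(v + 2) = v^2 - 4*v - 12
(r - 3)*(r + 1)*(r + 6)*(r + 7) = r^4 + 11*r^3 + 13*r^2 - 123*r - 126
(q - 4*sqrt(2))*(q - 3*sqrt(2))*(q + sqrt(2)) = q^3 - 6*sqrt(2)*q^2 + 10*q + 24*sqrt(2)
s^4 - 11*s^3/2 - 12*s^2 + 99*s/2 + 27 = (s - 6)*(s - 3)*(s + 1/2)*(s + 3)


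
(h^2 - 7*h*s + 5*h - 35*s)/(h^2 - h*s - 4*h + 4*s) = (h^2 - 7*h*s + 5*h - 35*s)/(h^2 - h*s - 4*h + 4*s)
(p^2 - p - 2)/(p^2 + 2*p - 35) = (p^2 - p - 2)/(p^2 + 2*p - 35)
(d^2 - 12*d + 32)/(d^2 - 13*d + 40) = (d - 4)/(d - 5)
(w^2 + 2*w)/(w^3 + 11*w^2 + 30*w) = (w + 2)/(w^2 + 11*w + 30)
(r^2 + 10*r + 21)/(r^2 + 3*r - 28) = (r + 3)/(r - 4)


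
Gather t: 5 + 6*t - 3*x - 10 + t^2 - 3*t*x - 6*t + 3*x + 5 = t^2 - 3*t*x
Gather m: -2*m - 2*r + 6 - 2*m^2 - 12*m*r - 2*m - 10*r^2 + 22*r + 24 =-2*m^2 + m*(-12*r - 4) - 10*r^2 + 20*r + 30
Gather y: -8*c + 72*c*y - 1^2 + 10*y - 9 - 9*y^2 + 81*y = -8*c - 9*y^2 + y*(72*c + 91) - 10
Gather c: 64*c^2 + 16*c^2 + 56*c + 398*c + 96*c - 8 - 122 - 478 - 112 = 80*c^2 + 550*c - 720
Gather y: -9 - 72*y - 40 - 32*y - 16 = -104*y - 65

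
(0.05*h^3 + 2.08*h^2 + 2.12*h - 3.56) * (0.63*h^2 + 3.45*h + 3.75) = 0.0315*h^5 + 1.4829*h^4 + 8.6991*h^3 + 12.8712*h^2 - 4.332*h - 13.35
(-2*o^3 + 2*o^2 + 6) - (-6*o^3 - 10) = 4*o^3 + 2*o^2 + 16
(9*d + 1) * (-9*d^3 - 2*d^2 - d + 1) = -81*d^4 - 27*d^3 - 11*d^2 + 8*d + 1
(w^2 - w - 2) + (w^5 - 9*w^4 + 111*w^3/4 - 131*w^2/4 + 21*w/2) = w^5 - 9*w^4 + 111*w^3/4 - 127*w^2/4 + 19*w/2 - 2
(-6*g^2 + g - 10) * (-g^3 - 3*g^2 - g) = 6*g^5 + 17*g^4 + 13*g^3 + 29*g^2 + 10*g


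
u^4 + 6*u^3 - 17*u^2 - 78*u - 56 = (u - 4)*(u + 1)*(u + 2)*(u + 7)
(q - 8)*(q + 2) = q^2 - 6*q - 16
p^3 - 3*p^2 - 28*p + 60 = (p - 6)*(p - 2)*(p + 5)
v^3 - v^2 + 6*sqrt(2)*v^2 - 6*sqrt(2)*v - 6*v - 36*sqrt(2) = (v - 3)*(v + 2)*(v + 6*sqrt(2))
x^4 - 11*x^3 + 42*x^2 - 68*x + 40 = (x - 5)*(x - 2)^3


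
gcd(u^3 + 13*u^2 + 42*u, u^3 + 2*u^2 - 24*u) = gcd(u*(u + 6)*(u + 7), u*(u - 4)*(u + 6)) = u^2 + 6*u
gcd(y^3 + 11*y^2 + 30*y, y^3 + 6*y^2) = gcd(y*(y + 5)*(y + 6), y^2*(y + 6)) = y^2 + 6*y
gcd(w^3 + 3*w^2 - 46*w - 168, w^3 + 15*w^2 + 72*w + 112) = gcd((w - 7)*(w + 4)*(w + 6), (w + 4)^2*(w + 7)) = w + 4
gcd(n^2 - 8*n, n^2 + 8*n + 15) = 1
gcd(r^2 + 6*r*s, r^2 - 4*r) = r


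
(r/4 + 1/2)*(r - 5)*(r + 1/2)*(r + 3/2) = r^4/4 - r^3/4 - 61*r^2/16 - 89*r/16 - 15/8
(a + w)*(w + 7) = a*w + 7*a + w^2 + 7*w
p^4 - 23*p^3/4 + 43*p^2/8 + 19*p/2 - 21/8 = (p - 7/2)*(p - 3)*(p - 1/4)*(p + 1)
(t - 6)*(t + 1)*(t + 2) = t^3 - 3*t^2 - 16*t - 12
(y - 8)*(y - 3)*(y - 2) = y^3 - 13*y^2 + 46*y - 48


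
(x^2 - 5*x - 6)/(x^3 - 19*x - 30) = (-x^2 + 5*x + 6)/(-x^3 + 19*x + 30)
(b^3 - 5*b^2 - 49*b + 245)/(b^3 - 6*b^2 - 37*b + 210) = (b + 7)/(b + 6)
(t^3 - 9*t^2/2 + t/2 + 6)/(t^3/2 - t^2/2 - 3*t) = (-2*t^3 + 9*t^2 - t - 12)/(t*(-t^2 + t + 6))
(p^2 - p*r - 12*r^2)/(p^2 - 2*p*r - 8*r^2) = (p + 3*r)/(p + 2*r)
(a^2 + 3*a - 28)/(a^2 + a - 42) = (a - 4)/(a - 6)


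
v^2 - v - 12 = (v - 4)*(v + 3)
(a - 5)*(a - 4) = a^2 - 9*a + 20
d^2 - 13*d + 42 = (d - 7)*(d - 6)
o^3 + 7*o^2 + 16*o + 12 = (o + 2)^2*(o + 3)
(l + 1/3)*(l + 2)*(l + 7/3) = l^3 + 14*l^2/3 + 55*l/9 + 14/9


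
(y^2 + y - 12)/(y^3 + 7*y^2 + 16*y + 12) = (y^2 + y - 12)/(y^3 + 7*y^2 + 16*y + 12)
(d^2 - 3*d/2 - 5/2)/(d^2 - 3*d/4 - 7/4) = 2*(2*d - 5)/(4*d - 7)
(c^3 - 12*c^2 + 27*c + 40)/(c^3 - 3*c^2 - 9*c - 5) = (c - 8)/(c + 1)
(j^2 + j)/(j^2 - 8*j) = (j + 1)/(j - 8)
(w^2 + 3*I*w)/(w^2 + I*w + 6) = w/(w - 2*I)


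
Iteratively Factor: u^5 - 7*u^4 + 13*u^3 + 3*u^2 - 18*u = (u)*(u^4 - 7*u^3 + 13*u^2 + 3*u - 18) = u*(u - 2)*(u^3 - 5*u^2 + 3*u + 9) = u*(u - 3)*(u - 2)*(u^2 - 2*u - 3) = u*(u - 3)^2*(u - 2)*(u + 1)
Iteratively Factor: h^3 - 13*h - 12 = (h - 4)*(h^2 + 4*h + 3) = (h - 4)*(h + 3)*(h + 1)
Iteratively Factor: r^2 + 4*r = (r)*(r + 4)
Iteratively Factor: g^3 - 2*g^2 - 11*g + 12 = (g + 3)*(g^2 - 5*g + 4) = (g - 1)*(g + 3)*(g - 4)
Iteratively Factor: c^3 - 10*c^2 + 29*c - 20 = (c - 5)*(c^2 - 5*c + 4) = (c - 5)*(c - 1)*(c - 4)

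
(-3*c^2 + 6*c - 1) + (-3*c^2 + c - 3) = -6*c^2 + 7*c - 4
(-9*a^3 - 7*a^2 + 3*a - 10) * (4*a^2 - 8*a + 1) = -36*a^5 + 44*a^4 + 59*a^3 - 71*a^2 + 83*a - 10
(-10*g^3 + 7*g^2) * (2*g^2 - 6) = -20*g^5 + 14*g^4 + 60*g^3 - 42*g^2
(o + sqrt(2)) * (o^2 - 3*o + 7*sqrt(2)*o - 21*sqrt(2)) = o^3 - 3*o^2 + 8*sqrt(2)*o^2 - 24*sqrt(2)*o + 14*o - 42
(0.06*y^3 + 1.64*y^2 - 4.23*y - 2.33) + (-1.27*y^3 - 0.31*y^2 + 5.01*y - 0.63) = -1.21*y^3 + 1.33*y^2 + 0.779999999999999*y - 2.96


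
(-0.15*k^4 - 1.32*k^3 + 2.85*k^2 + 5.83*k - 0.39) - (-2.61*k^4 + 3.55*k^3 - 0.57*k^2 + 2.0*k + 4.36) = 2.46*k^4 - 4.87*k^3 + 3.42*k^2 + 3.83*k - 4.75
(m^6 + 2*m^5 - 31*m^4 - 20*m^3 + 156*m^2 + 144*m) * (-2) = -2*m^6 - 4*m^5 + 62*m^4 + 40*m^3 - 312*m^2 - 288*m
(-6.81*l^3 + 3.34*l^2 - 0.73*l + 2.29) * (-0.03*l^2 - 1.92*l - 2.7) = 0.2043*l^5 + 12.975*l^4 + 11.9961*l^3 - 7.6851*l^2 - 2.4258*l - 6.183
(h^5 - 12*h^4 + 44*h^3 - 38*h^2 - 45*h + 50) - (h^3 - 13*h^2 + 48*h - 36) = h^5 - 12*h^4 + 43*h^3 - 25*h^2 - 93*h + 86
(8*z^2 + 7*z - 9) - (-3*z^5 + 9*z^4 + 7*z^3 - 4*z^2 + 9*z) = 3*z^5 - 9*z^4 - 7*z^3 + 12*z^2 - 2*z - 9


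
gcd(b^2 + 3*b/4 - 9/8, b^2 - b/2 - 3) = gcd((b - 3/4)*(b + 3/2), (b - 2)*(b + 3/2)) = b + 3/2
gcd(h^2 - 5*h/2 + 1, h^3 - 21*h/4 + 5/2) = h^2 - 5*h/2 + 1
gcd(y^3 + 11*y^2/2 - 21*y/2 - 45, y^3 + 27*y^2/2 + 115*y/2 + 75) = y^2 + 17*y/2 + 15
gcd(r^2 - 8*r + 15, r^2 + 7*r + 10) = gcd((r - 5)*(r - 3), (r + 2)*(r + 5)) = 1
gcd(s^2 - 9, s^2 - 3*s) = s - 3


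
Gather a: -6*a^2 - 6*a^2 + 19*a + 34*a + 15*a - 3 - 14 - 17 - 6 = -12*a^2 + 68*a - 40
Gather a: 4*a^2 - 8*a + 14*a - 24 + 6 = 4*a^2 + 6*a - 18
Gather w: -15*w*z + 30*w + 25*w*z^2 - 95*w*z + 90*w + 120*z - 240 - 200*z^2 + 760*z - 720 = w*(25*z^2 - 110*z + 120) - 200*z^2 + 880*z - 960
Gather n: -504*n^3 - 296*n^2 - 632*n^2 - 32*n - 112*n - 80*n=-504*n^3 - 928*n^2 - 224*n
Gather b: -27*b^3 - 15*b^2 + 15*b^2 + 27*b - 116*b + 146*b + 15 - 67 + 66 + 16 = -27*b^3 + 57*b + 30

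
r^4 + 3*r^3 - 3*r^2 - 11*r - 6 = (r - 2)*(r + 1)^2*(r + 3)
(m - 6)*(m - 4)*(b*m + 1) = b*m^3 - 10*b*m^2 + 24*b*m + m^2 - 10*m + 24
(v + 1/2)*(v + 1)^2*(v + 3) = v^4 + 11*v^3/2 + 19*v^2/2 + 13*v/2 + 3/2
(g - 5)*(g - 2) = g^2 - 7*g + 10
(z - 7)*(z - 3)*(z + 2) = z^3 - 8*z^2 + z + 42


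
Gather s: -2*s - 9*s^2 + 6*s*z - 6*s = -9*s^2 + s*(6*z - 8)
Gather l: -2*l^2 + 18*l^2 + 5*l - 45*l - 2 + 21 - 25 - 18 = 16*l^2 - 40*l - 24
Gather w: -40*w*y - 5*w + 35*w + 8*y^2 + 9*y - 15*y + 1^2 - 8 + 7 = w*(30 - 40*y) + 8*y^2 - 6*y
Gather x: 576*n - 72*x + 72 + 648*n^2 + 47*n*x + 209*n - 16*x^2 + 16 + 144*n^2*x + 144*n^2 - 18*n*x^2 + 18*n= 792*n^2 + 803*n + x^2*(-18*n - 16) + x*(144*n^2 + 47*n - 72) + 88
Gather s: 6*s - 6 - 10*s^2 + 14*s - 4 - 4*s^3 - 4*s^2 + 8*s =-4*s^3 - 14*s^2 + 28*s - 10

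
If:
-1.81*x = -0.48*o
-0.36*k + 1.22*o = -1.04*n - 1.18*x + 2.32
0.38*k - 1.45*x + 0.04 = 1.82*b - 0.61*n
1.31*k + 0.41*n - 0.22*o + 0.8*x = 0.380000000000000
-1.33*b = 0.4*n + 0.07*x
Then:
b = -0.11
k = 0.20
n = 0.32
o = 1.34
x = 0.36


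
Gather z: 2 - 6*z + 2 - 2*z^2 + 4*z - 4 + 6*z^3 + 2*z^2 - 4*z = 6*z^3 - 6*z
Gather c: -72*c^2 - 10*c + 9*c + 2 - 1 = -72*c^2 - c + 1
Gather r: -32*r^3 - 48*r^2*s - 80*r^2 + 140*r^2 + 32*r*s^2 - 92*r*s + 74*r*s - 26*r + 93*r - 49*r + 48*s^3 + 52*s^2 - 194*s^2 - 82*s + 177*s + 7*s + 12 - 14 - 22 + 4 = -32*r^3 + r^2*(60 - 48*s) + r*(32*s^2 - 18*s + 18) + 48*s^3 - 142*s^2 + 102*s - 20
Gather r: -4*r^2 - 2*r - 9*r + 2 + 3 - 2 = -4*r^2 - 11*r + 3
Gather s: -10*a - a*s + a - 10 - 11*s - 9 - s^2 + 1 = -9*a - s^2 + s*(-a - 11) - 18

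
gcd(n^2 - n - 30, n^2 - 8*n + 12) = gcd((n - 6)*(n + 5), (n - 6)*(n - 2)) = n - 6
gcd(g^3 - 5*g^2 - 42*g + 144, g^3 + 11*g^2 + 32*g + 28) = 1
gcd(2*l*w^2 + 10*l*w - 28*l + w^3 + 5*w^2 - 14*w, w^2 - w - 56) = w + 7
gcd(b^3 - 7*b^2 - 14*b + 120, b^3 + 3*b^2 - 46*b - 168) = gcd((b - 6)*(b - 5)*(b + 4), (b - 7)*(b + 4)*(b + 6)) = b + 4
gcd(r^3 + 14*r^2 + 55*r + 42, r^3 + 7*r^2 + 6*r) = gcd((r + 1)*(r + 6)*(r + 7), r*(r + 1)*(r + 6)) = r^2 + 7*r + 6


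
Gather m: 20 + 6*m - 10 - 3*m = 3*m + 10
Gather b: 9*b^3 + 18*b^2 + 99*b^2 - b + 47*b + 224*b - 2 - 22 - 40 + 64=9*b^3 + 117*b^2 + 270*b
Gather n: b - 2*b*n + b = -2*b*n + 2*b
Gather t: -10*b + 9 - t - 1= -10*b - t + 8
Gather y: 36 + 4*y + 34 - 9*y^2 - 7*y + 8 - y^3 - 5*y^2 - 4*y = -y^3 - 14*y^2 - 7*y + 78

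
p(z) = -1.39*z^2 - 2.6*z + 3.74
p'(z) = -2.78*z - 2.6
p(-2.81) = 0.07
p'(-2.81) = 5.21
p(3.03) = -16.90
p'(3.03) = -11.02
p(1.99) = -6.94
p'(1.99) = -8.13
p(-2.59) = 1.15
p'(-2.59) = 4.60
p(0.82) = 0.67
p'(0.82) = -4.88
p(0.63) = 1.55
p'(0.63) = -4.35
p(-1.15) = 4.89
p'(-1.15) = 0.60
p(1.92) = -6.38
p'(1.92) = -7.94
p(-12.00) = -165.22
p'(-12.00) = 30.76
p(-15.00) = -270.01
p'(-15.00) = 39.10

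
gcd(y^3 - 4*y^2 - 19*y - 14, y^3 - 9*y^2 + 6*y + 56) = y^2 - 5*y - 14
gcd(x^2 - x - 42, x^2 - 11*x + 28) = x - 7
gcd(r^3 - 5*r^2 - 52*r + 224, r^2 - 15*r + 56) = r - 8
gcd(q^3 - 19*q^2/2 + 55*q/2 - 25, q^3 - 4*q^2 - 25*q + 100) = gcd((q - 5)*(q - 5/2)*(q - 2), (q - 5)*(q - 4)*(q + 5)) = q - 5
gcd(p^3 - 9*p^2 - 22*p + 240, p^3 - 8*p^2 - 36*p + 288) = p^2 - 14*p + 48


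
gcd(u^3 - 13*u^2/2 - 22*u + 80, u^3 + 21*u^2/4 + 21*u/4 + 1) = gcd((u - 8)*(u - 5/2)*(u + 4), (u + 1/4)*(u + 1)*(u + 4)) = u + 4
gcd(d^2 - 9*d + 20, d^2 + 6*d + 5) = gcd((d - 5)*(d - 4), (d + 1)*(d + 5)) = 1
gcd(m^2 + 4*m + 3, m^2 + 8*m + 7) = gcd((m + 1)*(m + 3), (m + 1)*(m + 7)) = m + 1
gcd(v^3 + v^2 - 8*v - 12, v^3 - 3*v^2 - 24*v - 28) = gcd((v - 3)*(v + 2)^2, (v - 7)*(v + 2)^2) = v^2 + 4*v + 4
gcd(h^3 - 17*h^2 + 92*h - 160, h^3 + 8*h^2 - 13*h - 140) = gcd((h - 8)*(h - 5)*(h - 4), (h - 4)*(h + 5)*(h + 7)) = h - 4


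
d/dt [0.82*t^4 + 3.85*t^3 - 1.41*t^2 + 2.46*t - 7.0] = 3.28*t^3 + 11.55*t^2 - 2.82*t + 2.46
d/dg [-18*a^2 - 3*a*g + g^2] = -3*a + 2*g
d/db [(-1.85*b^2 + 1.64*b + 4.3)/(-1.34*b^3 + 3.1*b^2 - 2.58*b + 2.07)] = (-2.479*b^4 + 4.3952*b^3 + 16.975*b^2 - 34.319*b + 14.4888)/(1.7956*b^6 - 8.308*b^5 + 16.5244*b^4 - 21.5436*b^3 + 19.4904*b^2 - 10.6812*b + 4.2849)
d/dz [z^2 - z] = 2*z - 1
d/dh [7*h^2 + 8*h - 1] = 14*h + 8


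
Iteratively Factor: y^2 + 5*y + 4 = (y + 1)*(y + 4)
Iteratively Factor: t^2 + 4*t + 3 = (t + 1)*(t + 3)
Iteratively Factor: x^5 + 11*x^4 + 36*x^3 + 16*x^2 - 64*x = (x + 4)*(x^4 + 7*x^3 + 8*x^2 - 16*x) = (x + 4)^2*(x^3 + 3*x^2 - 4*x) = (x - 1)*(x + 4)^2*(x^2 + 4*x) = x*(x - 1)*(x + 4)^2*(x + 4)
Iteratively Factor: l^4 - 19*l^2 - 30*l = (l + 3)*(l^3 - 3*l^2 - 10*l) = (l + 2)*(l + 3)*(l^2 - 5*l) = l*(l + 2)*(l + 3)*(l - 5)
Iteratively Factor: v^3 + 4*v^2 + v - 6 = (v - 1)*(v^2 + 5*v + 6) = (v - 1)*(v + 2)*(v + 3)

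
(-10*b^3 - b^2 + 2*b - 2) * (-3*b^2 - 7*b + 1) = 30*b^5 + 73*b^4 - 9*b^3 - 9*b^2 + 16*b - 2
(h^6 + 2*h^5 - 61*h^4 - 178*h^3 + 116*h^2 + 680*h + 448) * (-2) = -2*h^6 - 4*h^5 + 122*h^4 + 356*h^3 - 232*h^2 - 1360*h - 896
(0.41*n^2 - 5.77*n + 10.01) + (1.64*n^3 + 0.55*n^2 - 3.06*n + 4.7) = 1.64*n^3 + 0.96*n^2 - 8.83*n + 14.71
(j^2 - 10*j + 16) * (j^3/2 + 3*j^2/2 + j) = j^5/2 - 7*j^4/2 - 6*j^3 + 14*j^2 + 16*j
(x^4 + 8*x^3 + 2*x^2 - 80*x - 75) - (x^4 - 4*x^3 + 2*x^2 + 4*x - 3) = 12*x^3 - 84*x - 72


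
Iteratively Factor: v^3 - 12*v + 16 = (v + 4)*(v^2 - 4*v + 4) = (v - 2)*(v + 4)*(v - 2)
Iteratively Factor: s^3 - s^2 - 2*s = (s)*(s^2 - s - 2) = s*(s - 2)*(s + 1)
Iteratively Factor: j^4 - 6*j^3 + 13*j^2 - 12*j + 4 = (j - 1)*(j^3 - 5*j^2 + 8*j - 4) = (j - 2)*(j - 1)*(j^2 - 3*j + 2) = (j - 2)^2*(j - 1)*(j - 1)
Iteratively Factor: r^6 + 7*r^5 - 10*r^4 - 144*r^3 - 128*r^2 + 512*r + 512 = (r - 4)*(r^5 + 11*r^4 + 34*r^3 - 8*r^2 - 160*r - 128) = (r - 4)*(r + 4)*(r^4 + 7*r^3 + 6*r^2 - 32*r - 32) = (r - 4)*(r + 1)*(r + 4)*(r^3 + 6*r^2 - 32) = (r - 4)*(r + 1)*(r + 4)^2*(r^2 + 2*r - 8) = (r - 4)*(r + 1)*(r + 4)^3*(r - 2)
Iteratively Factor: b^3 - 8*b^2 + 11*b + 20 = (b - 4)*(b^2 - 4*b - 5) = (b - 4)*(b + 1)*(b - 5)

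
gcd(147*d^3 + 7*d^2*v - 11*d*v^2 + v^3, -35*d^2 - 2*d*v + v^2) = -7*d + v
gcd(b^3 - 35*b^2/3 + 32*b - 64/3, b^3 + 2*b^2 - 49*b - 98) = 1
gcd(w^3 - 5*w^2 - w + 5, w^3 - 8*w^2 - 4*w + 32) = 1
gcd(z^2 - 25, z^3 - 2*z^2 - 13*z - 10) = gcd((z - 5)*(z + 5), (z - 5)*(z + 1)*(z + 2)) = z - 5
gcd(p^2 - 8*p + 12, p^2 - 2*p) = p - 2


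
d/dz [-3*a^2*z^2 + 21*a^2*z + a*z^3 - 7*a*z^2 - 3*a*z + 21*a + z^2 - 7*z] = -6*a^2*z + 21*a^2 + 3*a*z^2 - 14*a*z - 3*a + 2*z - 7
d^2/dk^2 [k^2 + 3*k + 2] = 2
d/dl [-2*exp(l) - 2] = -2*exp(l)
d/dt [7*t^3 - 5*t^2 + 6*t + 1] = 21*t^2 - 10*t + 6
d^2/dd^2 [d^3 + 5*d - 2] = 6*d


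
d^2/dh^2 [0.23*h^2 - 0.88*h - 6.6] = 0.460000000000000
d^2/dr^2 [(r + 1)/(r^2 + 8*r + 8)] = 2*(4*(r + 1)*(r + 4)^2 - 3*(r + 3)*(r^2 + 8*r + 8))/(r^2 + 8*r + 8)^3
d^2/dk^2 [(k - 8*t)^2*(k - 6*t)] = 6*k - 44*t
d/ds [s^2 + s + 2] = 2*s + 1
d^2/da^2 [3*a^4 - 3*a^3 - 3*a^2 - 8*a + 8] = 36*a^2 - 18*a - 6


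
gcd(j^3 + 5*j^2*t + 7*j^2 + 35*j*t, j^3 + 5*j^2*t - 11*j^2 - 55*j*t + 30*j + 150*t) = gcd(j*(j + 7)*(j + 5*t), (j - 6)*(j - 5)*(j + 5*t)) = j + 5*t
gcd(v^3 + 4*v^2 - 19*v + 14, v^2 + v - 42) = v + 7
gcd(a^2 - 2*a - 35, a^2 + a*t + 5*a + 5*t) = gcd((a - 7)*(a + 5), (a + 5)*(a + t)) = a + 5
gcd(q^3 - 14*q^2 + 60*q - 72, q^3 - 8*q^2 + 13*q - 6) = q - 6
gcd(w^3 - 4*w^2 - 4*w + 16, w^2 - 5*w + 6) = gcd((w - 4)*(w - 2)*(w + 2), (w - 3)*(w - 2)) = w - 2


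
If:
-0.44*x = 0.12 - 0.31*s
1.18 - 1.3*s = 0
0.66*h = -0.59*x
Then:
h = -0.33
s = 0.91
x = 0.37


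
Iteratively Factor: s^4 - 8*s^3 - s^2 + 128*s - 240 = (s + 4)*(s^3 - 12*s^2 + 47*s - 60) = (s - 3)*(s + 4)*(s^2 - 9*s + 20) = (s - 5)*(s - 3)*(s + 4)*(s - 4)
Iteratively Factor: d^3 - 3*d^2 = (d)*(d^2 - 3*d) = d*(d - 3)*(d)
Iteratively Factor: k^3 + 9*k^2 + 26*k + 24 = (k + 3)*(k^2 + 6*k + 8) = (k + 2)*(k + 3)*(k + 4)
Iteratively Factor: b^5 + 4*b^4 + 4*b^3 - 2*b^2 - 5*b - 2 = (b + 1)*(b^4 + 3*b^3 + b^2 - 3*b - 2) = (b + 1)*(b + 2)*(b^3 + b^2 - b - 1) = (b + 1)^2*(b + 2)*(b^2 - 1) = (b - 1)*(b + 1)^2*(b + 2)*(b + 1)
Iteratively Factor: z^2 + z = (z + 1)*(z)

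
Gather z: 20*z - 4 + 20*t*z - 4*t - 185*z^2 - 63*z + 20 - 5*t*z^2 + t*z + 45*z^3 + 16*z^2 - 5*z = -4*t + 45*z^3 + z^2*(-5*t - 169) + z*(21*t - 48) + 16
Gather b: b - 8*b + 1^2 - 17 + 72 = 56 - 7*b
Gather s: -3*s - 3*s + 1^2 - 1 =-6*s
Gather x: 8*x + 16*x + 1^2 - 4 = 24*x - 3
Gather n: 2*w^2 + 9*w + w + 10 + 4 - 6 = 2*w^2 + 10*w + 8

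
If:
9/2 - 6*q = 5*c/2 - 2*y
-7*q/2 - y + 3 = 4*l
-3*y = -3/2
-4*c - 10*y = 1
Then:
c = -3/2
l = -139/192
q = 37/24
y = 1/2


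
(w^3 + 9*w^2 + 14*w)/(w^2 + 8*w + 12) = w*(w + 7)/(w + 6)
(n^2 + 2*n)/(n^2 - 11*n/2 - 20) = 2*n*(n + 2)/(2*n^2 - 11*n - 40)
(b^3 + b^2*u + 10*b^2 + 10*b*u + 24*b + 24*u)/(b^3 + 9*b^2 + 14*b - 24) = (b + u)/(b - 1)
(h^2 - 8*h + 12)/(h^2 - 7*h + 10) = (h - 6)/(h - 5)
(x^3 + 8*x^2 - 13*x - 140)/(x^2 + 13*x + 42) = (x^2 + x - 20)/(x + 6)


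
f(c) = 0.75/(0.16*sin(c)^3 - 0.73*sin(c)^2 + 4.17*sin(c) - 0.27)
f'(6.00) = -1.49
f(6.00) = -0.50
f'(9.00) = 1.40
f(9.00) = 0.56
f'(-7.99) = 0.02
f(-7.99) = -0.14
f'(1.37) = -0.04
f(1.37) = 0.23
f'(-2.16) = 0.13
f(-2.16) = -0.17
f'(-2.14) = 0.12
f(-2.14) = -0.17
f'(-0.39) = -0.86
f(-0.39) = -0.38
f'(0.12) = -62.13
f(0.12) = 3.42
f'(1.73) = 0.04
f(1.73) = 0.23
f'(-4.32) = 0.10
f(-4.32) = 0.24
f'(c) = 0.75*(-0.48*sin(c)^2*cos(c) + 1.46*sin(c)*cos(c) - 4.17*cos(c))/(0.16*sin(c)^3 - 0.73*sin(c)^2 + 4.17*sin(c) - 0.27)^2 = (-0.36*sin(c)^2 + 1.095*sin(c) - 3.1275)*cos(c)/(0.16*sin(c)^3 - 0.73*sin(c)^2 + 4.17*sin(c) - 0.27)^2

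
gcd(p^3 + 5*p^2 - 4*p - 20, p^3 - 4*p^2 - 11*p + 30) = p - 2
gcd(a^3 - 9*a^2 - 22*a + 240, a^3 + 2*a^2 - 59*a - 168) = a - 8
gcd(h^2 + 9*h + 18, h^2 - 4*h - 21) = h + 3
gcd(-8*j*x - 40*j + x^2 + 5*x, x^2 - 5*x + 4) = 1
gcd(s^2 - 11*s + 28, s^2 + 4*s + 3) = 1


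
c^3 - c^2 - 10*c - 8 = (c - 4)*(c + 1)*(c + 2)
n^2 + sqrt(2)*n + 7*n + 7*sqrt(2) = (n + 7)*(n + sqrt(2))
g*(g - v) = g^2 - g*v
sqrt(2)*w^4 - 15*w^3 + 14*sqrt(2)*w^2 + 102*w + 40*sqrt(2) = (w - 5*sqrt(2))*(w - 4*sqrt(2))*(w + sqrt(2))*(sqrt(2)*w + 1)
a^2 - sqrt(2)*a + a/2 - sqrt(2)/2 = (a + 1/2)*(a - sqrt(2))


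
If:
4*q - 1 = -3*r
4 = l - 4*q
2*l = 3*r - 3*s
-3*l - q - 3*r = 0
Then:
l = -16/9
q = -13/9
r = 61/27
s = 31/9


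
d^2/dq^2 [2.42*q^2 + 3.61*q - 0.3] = 4.84000000000000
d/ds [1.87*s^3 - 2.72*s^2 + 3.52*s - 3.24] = 5.61*s^2 - 5.44*s + 3.52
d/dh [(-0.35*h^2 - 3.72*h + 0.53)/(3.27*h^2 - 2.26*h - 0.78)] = (12.9554*h^2 - 2.9202*h + 4.0994)/(10.6929*h^4 - 14.7804*h^3 + 0.00639999999999841*h^2 + 3.5256*h + 0.6084)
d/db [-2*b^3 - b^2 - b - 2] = -6*b^2 - 2*b - 1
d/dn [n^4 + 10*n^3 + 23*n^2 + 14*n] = 4*n^3 + 30*n^2 + 46*n + 14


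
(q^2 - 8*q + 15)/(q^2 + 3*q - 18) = (q - 5)/(q + 6)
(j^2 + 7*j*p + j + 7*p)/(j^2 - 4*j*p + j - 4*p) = (-j - 7*p)/(-j + 4*p)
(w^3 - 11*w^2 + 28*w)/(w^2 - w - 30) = w*(-w^2 + 11*w - 28)/(-w^2 + w + 30)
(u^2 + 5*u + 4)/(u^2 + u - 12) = (u + 1)/(u - 3)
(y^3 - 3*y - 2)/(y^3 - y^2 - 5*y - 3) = (y - 2)/(y - 3)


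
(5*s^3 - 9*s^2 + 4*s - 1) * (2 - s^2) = -5*s^5 + 9*s^4 + 6*s^3 - 17*s^2 + 8*s - 2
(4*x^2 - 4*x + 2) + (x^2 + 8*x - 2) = 5*x^2 + 4*x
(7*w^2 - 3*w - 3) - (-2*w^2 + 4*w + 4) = 9*w^2 - 7*w - 7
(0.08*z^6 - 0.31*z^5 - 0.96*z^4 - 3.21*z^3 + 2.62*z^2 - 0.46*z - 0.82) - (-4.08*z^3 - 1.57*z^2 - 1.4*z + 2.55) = 0.08*z^6 - 0.31*z^5 - 0.96*z^4 + 0.87*z^3 + 4.19*z^2 + 0.94*z - 3.37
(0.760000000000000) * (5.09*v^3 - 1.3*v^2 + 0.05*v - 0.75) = 3.8684*v^3 - 0.988*v^2 + 0.038*v - 0.57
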